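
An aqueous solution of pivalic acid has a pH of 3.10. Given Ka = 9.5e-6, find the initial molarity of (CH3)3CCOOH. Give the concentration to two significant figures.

[H+] = 10^(-3.10) = 7.94 × 10^-4 M = x
Ka = x²/(C₀ − x) ⇒ C₀ = x + x²/Ka
C₀ = 7.94 × 10^-4 + (7.94 × 10^-4)²/(9.5 × 10^-6) = 6.72 × 10^-2 M

C₀ = 6.7 × 10^-2 M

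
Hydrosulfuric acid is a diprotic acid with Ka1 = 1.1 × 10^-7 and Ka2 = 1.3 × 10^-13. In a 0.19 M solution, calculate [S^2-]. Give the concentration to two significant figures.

First ionization gives [H+] ≈ [HS-] = 1.45 × 10^-4 M.
Second step: Ka2 = [H+][S^2-]/[HS-] ≈ [S^2-] (since [H+] ≈ [HS-]).
So [S^2-] ≈ Ka2.

1.3 × 10^-13 M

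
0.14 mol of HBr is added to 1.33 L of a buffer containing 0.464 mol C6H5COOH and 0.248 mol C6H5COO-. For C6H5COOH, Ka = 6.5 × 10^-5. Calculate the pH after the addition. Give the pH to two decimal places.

Added H+ converts C6H5COO- to C6H5COOH: C6H5COOH → 0.604 mol, C6H5COO- → 0.108 mol.
pKa = −log(6.5 × 10^-5) = 4.187
pH = pKa + log([A⁻]/[HA]) = 4.187 + log(0.108/0.604) = 4.187 -0.748

pH = 3.44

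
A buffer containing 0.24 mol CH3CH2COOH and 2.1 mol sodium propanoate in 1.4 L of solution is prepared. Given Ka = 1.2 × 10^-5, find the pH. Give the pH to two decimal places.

pKa = −log(1.2 × 10^-5) = 4.921
Using pH = pKa + log([base]/[acid]) with [base]/[acid] = 2.1/0.24:
pH = 4.921 + (+0.942) = 5.86

pH = 5.86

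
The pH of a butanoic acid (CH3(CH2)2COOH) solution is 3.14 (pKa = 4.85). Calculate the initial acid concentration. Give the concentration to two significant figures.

[H+] = 10^(-3.14) = 7.24 × 10^-4 M = x
Ka = 10^(−4.85) = 1.41 × 10^-5
Ka = x²/(C₀ − x) ⇒ C₀ = x + x²/Ka
C₀ = 7.24 × 10^-4 + (7.24 × 10^-4)²/(1.41 × 10^-5) = 3.79 × 10^-2 M

C₀ = 3.8 × 10^-2 M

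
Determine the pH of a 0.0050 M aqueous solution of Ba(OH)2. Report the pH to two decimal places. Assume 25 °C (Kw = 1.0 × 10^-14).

pH = 12.00

Ba(OH)2 is a strong base (each formula unit releases 2 OH-); [OH-] = 0.01 M.
pOH = -log(0.01) = 2.00
pH = 14.00 - 2.00 = 12.00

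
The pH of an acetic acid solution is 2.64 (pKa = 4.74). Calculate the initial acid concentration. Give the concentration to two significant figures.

[H+] = 10^(-2.64) = 2.29 × 10^-3 M = x
Ka = 10^(−4.74) = 1.82 × 10^-5
Ka = x²/(C₀ − x) ⇒ C₀ = x + x²/Ka
C₀ = 2.29 × 10^-3 + (2.29 × 10^-3)²/(1.82 × 10^-5) = 2.90 × 10^-1 M

C₀ = 2.9 × 10^-1 M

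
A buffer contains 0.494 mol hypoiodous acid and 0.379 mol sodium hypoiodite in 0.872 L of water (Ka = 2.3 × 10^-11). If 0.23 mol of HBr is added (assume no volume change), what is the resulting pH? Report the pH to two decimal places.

pH = 9.95

After neutralization: n(HOI) = 0.724 mol, n(OI-) = 0.149 mol.
pKa = −log(2.3 × 10^-11) = 10.638
pH = pKa + log(n_OI-/n_HOI) = 10.638 + log(0.149/0.724) = 10.638 + (-0.687)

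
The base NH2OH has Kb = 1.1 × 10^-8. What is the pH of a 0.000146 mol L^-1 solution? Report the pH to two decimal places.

NH2OH + H2O ⇌ NH3OH+ + OH-
Kb = [OH-]²/(0.000146 − [OH-]) = 1.1 × 10^-8
Since Kb ≪ C₀, [OH-] ≈ √(Kb·C₀) = 1.27 × 10^-6 M.
pOH = −log(1.27 × 10^-6) = 5.90; pH = 14.00 − 5.90 = 8.10

pH = 8.10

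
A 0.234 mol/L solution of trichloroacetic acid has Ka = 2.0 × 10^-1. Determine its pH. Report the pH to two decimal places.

Cl3CCOOH ⇌ Cl3CCOO- + H+
From the ICE table, Ka = [H+]²/(0.234 − [H+]) = 2.0 × 10^-1.
The 5% rule fails; solving [H+]² + Ka·[H+] − Ka·C₀ = 0 exactly:
[H+] = (−Ka + √(Ka² + 4·Ka·C₀))/2 = 1.38 × 10^-1 M
pH = −log[H+] = −log(1.38 × 10^-1) = 0.86

pH = 0.86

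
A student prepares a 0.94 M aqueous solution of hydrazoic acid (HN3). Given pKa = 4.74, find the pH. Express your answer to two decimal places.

HN3 ⇌ N3- + H+
Ka = 10^(−4.74) = 1.82 × 10^-5
Ka = [H+]²/(0.94 − [H+]) = 1.82 × 10^-5
Neglecting [H+] in the denominator: [H+] = √(1.82 × 10^-5 × 0.94) = 4.14 × 10^-3 M
Check: 0.44% ionized — well under 5%, approximation valid.
pH = −log[H+] = −log(4.14 × 10^-3) = 2.38

pH = 2.38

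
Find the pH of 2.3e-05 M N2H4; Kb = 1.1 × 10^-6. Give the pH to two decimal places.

N2H4 + H2O ⇌ N2H5+ + OH-
Kb = x²/(2.3e-05 − x) = 1.1 × 10^-6
x is not negligible relative to C₀; solve x² + 1.1e-06·x − 2.53e-11 = 0.
x = (−Kb + √(Kb² + 4·Kb·C₀))/2 = 4.51 × 10^-6 M
pOH = −log(4.51 × 10^-6) = 5.35; pH = 14.00 − 5.35 = 8.65

pH = 8.65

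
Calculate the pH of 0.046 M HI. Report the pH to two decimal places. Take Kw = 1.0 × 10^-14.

HI is a strong acid and dissociates completely, so [H+] = 0.046 M.
pH = -log(0.046) = 1.34

pH = 1.34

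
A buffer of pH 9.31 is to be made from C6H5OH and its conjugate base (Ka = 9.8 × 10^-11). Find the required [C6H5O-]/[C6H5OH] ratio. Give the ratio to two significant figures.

pKa = -log(9.8 × 10^-11) = 10.009
pH = pKa + log(r) ⇒ log(r) = 9.31 − 10.009 = -0.699
r = [C6H5O-]/[C6H5OH] = 10^(-0.699) = 0.2

ratio = 0.20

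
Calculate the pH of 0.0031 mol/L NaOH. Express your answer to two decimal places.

pH = 11.49

NaOH is a strong base; [OH-] = 0.0031 M.
pOH = -log(0.0031) = 2.51
pH = 14.00 - 2.51 = 11.49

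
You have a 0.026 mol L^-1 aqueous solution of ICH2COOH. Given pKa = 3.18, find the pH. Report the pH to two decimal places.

ICH2COOH ⇌ ICH2COO- + H+
Ka = 10^(−3.18) = 6.61 × 10^-4
From the ICE table, Ka = x²/(0.026 − x) = 6.61 × 10^-4.
Here C₀/Ka ≈ 39.3, so the small-x approximation fails. Use the quadratic:
x = [−0.000661 + √(0.000661² + 6.87e-05)]/2 = 3.83 × 10^-3 M
pH = −log[H+] = −log(3.83 × 10^-3) = 2.42

pH = 2.42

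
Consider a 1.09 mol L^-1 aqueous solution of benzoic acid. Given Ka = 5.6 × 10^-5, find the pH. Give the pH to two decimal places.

pH = 2.11

C6H5COOH ⇌ C6H5COO- + H+
From the ICE table, Ka = [H+]²/(1.09 − [H+]) = 5.6 × 10^-5.
Neglecting [H+] in the denominator: [H+] = √(5.6 × 10^-5 × 1.09) = 7.81 × 10^-3 M
pH = −log(7.81 × 10^-3) = 2.11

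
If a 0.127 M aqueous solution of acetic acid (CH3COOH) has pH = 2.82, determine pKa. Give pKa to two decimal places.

[H+] = 10^(-2.82) = 1.51 × 10^-3 M
At equilibrium [HA] = 0.127 − 1.51 × 10^-3 = 1.25 × 10^-1 M
Ka = [H+][A-]/[HA] = (1.51 × 10^-3)² / 1.25 × 10^-1 = 1.82 × 10^-5
pKa = -log(1.82 × 10^-5) = 4.74

pKa = 4.74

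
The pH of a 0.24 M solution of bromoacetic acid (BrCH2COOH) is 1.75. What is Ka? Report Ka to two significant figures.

[H+] = 10^(-1.75) = 1.78 × 10^-2 M
At equilibrium [HA] = 0.24 − 1.78 × 10^-2 = 2.22 × 10^-1 M
Ka = [H+][A-]/[HA] = (1.78 × 10^-2)² / 2.22 × 10^-1 = 1.4 × 10^-3

Ka = 1.4 × 10^-3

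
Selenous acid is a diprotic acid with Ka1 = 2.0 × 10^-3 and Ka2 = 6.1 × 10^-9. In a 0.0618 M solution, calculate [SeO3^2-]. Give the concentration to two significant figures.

First ionization gives [H+] ≈ [HSeO3-] = 1.02 × 10^-2 M.
Second step: Ka2 = [H+][SeO3^2-]/[HSeO3-] ≈ [SeO3^2-] (since [H+] ≈ [HSeO3-]).
So [SeO3^2-] ≈ Ka2.

6.1 × 10^-9 M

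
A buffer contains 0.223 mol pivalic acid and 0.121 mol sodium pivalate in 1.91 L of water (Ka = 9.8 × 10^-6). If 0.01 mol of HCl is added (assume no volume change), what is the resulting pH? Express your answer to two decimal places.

pH = 4.69

Added H+ converts (CH3)3CCOO- to (CH3)3CCOOH: (CH3)3CCOOH → 0.233 mol, (CH3)3CCOO- → 0.111 mol.
pKa = −log(9.8 × 10^-6) = 5.009
Henderson–Hasselbalch with mole ratio 0.111/0.233: pH = 5.009 + (-0.322)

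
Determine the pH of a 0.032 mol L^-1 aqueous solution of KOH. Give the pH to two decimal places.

pH = 12.51

KOH is a strong base; [OH-] = 0.032 M.
pOH = -log(0.032) = 1.49
pH = 14.00 - 1.49 = 12.51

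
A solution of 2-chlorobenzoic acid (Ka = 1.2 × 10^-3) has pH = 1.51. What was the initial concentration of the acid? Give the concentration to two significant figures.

[H+] = 10^(-1.51) = 3.09 × 10^-2 M = x
Ka = x²/(C₀ − x) ⇒ C₀ = x + x²/Ka
C₀ = 3.09 × 10^-2 + (3.09 × 10^-2)²/(1.2 × 10^-3) = 8.27 × 10^-1 M

C₀ = 8.3 × 10^-1 M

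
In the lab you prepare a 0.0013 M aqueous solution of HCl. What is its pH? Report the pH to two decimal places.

HCl is a strong acid and dissociates completely, so [H+] = 0.0013 M.
pH = -log(0.0013) = 2.89

pH = 2.89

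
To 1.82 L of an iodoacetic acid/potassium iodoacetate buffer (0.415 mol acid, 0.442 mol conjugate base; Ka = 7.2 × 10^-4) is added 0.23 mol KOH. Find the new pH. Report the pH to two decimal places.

After neutralization: n(ICH2COOH) = 0.185 mol, n(ICH2COO-) = 0.672 mol.
pKa = −log(7.2 × 10^-4) = 3.143
Henderson–Hasselbalch with mole ratio 0.672/0.185: pH = 3.143 + (+0.560)

pH = 3.70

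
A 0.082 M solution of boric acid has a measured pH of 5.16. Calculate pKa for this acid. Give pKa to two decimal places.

pKa = 9.23

[H+] = 10^(-5.16) = 6.92 × 10^-6 M
At equilibrium [HA] = 0.082 − 6.92 × 10^-6 = 8.20 × 10^-2 M
Ka = [H+][A-]/[HA] = (6.92 × 10^-6)² / 8.20 × 10^-2 = 5.84 × 10^-10
pKa = -log(5.84 × 10^-10) = 9.23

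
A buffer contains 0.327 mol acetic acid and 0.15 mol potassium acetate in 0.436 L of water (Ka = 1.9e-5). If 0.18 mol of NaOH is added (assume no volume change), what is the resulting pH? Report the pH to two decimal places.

pH = 5.07

After neutralization: n(CH3COOH) = 0.147 mol, n(CH3COO-) = 0.33 mol.
pKa = −log(1.9 × 10^-5) = 4.721
Henderson–Hasselbalch with mole ratio 0.33/0.147: pH = 4.721 + (+0.351)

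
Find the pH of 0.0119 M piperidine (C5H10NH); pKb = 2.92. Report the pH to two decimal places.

pH = 11.51

C5H10NH + H2O ⇌ C5H10NH2+ + OH-
Kb = 10^(−2.92) = 1.20 × 10^-3
From the ICE table, Kb = [OH-]²/(0.0119 − [OH-]) = 1.20 × 10^-3.
[OH-] is not negligible relative to C₀; solve [OH-]² + 0.0012·[OH-] − 1.43e-05 = 0.
[OH-] = (−Kb + √(Kb² + 4·Kb·C₀))/2 = 3.23 × 10^-3 M
pOH = −log(3.23 × 10^-3) = 2.49; pH = 14.00 − 2.49 = 11.51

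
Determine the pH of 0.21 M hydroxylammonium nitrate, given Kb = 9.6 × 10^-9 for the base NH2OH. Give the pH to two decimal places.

NH3OH+ is the conjugate acid of the weak base NH2OH.
Ka = Kw/Kb = 1.0×10^-14 / 9.6 × 10^-9 = 1.04 × 10^-6
From the ICE table, Ka = [H+]²/(0.21 − [H+]) = 1.04 × 10^-6.
Assume [H+] ≪ 0.21: [H+] ≈ √(1.04 × 10^-6 × 0.21) = 4.67 × 10^-4 M
pH = −log[H+] = −log(4.67 × 10^-4) = 3.33

pH = 3.33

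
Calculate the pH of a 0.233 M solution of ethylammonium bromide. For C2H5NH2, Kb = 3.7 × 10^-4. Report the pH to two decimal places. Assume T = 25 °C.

C2H5NH3+ is the conjugate acid of the weak base C2H5NH2.
Ka = Kw/Kb = 1.0×10^-14 / 3.7 × 10^-4 = 2.70 × 10^-11
Ka = [H+]²/(0.233 − [H+]) = 2.70 × 10^-11
Assume [H+] ≪ 0.233: [H+] ≈ √(2.70 × 10^-11 × 0.233) = 2.51 × 10^-6 M
pH = −log[H+] = −log(2.51 × 10^-6) = 5.60

pH = 5.60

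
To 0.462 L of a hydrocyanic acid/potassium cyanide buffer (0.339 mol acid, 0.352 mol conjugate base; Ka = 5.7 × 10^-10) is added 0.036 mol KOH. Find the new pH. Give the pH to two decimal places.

OH- converts HCN to CN-: HCN → 0.303 mol, CN- → 0.388 mol.
pKa = −log(5.7 × 10^-10) = 9.244
Henderson–Hasselbalch with mole ratio 0.388/0.303: pH = 9.244 + (+0.107)

pH = 9.35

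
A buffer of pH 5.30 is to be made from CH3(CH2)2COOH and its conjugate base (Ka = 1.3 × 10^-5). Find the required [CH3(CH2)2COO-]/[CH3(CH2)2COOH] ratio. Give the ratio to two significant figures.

ratio = 2.6

pKa = -log(1.3 × 10^-5) = 4.886
pH = pKa + log(r) ⇒ log(r) = 5.30 − 4.886 = +0.414
r = [CH3(CH2)2COO-]/[CH3(CH2)2COOH] = 10^(+0.414) = 2.59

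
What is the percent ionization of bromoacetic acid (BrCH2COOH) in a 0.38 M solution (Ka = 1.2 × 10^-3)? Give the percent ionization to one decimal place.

5.5%

BrCH2COOH ⇌ BrCH2COO- + H+; let x = [H+] at equilibrium.
Solve x² + 0.0012x − 0.000456 = 0 → x = 2.08 × 10^-2 M
Fraction ionized = 2.08 × 10^-2 / 0.38 = 0.0547 → 5.5%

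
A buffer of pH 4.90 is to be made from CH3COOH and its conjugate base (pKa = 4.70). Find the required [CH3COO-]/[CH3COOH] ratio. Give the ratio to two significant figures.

ratio = 1.6

pH = pKa + log(r) ⇒ log(r) = 4.90 − 4.70 = +0.20
r = [CH3COO-]/[CH3COOH] = 10^(+0.20) = 1.58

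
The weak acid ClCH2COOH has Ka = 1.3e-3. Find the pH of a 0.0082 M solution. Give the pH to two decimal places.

ClCH2COOH ⇌ ClCH2COO- + H+
Let x = [H+] at equilibrium. Ka = x²/(0.0082 − x).
Here C₀/Ka ≈ 6.31, so the small-x approximation fails. Use the quadratic:
x = (−Ka + √(Ka² + 4·Ka·C₀))/2 = 2.68 × 10^-3 M
pH = −log[H+] = −log(2.68 × 10^-3) = 2.57

pH = 2.57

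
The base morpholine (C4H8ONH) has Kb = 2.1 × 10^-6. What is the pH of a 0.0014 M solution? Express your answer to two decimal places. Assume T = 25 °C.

C4H8ONH + H2O ⇌ C4H8ONH2+ + OH-
Let x = [OH-] at equilibrium. Kb = x²/(0.0014 − x).
Since Kb ≪ C₀, x ≈ √(Kb·C₀) = 5.42 × 10^-5 M.
pOH = 4.27, so pH = 14.00 − pOH = 9.73

pH = 9.73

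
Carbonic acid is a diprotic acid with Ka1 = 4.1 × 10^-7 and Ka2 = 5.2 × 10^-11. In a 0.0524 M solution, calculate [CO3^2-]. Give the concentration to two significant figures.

5.2 × 10^-11 M

First ionization gives [H+] ≈ [HCO3-] = 1.47 × 10^-4 M.
Second step: Ka2 = [H+][CO3^2-]/[HCO3-] ≈ [CO3^2-] (since [H+] ≈ [HCO3-]).
So [CO3^2-] ≈ Ka2.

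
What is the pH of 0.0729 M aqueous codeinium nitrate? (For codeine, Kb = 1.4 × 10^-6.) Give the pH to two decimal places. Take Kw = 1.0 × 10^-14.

C18H22NO3+ is the conjugate acid of the weak base C18H21NO3.
Ka = Kw/Kb = 1.0×10^-14 / 1.4 × 10^-6 = 7.14 × 10^-9
From the ICE table, Ka = x²/(0.0729 − x) = 7.14 × 10^-9.
Since Ka ≪ C₀, x ≈ √(Ka·C₀) = 2.28 × 10^-5 M.
pH = −log[H+] = −log(2.28 × 10^-5) = 4.64

pH = 4.64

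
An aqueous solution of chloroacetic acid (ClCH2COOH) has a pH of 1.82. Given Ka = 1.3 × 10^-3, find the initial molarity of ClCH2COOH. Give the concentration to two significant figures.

[H+] = 10^(-1.82) = 1.51 × 10^-2 M = x
Ka = x²/(C₀ − x) ⇒ C₀ = x + x²/Ka
C₀ = 1.51 × 10^-2 + (1.51 × 10^-2)²/(1.3 × 10^-3) = 1.90 × 10^-1 M

C₀ = 1.9 × 10^-1 M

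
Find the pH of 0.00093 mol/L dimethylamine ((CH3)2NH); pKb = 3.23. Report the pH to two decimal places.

pH = 10.70

(CH3)2NH + H2O ⇌ (CH3)2NH2+ + OH-
Kb = 10^(−3.23) = 5.89 × 10^-4
From the ICE table, Kb = x²/(0.00093 − x) = 5.89 × 10^-4.
The 5% rule fails; solving x² + Kb·x − Kb·C₀ = 0 exactly:
x = [−0.000589 + √(0.000589² + 2.19e-06)]/2 = 5.02 × 10^-4 M
pOH = 3.30, so pH = 14.00 − pOH = 10.70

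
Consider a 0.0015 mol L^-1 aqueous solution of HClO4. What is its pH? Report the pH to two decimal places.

HClO4 is a strong acid and dissociates completely, so [H+] = 0.0015 M.
pH = -log(0.0015) = 2.82

pH = 2.82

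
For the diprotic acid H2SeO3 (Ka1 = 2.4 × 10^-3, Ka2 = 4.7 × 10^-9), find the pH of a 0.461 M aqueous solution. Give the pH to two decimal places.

pH = 1.49

Ka1 ≫ Ka2, so treat the first dissociation as the only significant source of H+.
Ka1 = x²/(0.461 − x) = 2.4 × 10^-3
Solving the quadratic: x = (−Ka1 + √(Ka1² + 4·Ka1·C₀))/2 = 3.21 × 10^-2 M
pH = −log(3.21 × 10^-2) = 1.49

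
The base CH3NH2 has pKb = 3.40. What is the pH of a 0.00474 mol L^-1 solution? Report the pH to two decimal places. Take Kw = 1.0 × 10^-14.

pH = 11.08

CH3NH2 + H2O ⇌ CH3NH3+ + OH-
Kb = 10^(−3.40) = 3.98 × 10^-4
Kb = x²/(0.00474 − x) = 3.98 × 10^-4
The 5% rule fails; solving x² + Kb·x − Kb·C₀ = 0 exactly:
x = (−Kb + √(Kb² + 4·Kb·C₀))/2 = 1.19 × 10^-3 M
pOH = −log(1.19 × 10^-3) = 2.92; pH = 14.00 − 2.92 = 11.08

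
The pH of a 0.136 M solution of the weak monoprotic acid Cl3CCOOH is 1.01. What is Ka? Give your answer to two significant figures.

[H+] = 10^(-1.01) = 9.77 × 10^-2 M
At equilibrium [HA] = 0.136 − 9.77 × 10^-2 = 3.83 × 10^-2 M
Ka = [H+][A-]/[HA] = (9.77 × 10^-2)² / 3.83 × 10^-2 = 2.5 × 10^-1

Ka = 2.5 × 10^-1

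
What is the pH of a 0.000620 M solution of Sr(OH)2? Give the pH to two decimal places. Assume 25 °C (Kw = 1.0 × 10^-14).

pH = 11.09

Sr(OH)2 is a strong base (each formula unit releases 2 OH-); [OH-] = 0.00124 M.
pOH = -log(0.00124) = 2.91
pH = 14.00 - 2.91 = 11.09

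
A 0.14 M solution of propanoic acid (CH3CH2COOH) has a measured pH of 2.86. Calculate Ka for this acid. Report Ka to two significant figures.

[H+] = 10^(-2.86) = 1.38 × 10^-3 M
At equilibrium [HA] = 0.14 − 1.38 × 10^-3 = 1.39 × 10^-1 M
Ka = [H+][A-]/[HA] = (1.38 × 10^-3)² / 1.39 × 10^-1 = 1.4 × 10^-5

Ka = 1.4 × 10^-5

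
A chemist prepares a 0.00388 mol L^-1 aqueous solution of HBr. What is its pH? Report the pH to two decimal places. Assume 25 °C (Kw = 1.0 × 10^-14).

HBr is a strong acid and dissociates completely, so [H+] = 0.00388 M.
pH = -log(0.00388) = 2.41

pH = 2.41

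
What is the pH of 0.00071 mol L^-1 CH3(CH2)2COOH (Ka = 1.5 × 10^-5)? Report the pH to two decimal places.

pH = 4.02

CH3(CH2)2COOH ⇌ CH3(CH2)2COO- + H+
Let x = [H+] at equilibrium. Ka = x²/(0.00071 − x).
x is not negligible relative to C₀; solve x² + 1.5e-05·x − 1.07e-08 = 0.
x = (−Ka + √(Ka² + 4·Ka·C₀))/2 = 9.60 × 10^-5 M
pH = −log[H+] = −log(9.60 × 10^-5) = 4.02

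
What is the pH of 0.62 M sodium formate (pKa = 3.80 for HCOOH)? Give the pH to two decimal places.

HCOO- is the conjugate base of the weak acid HCOOH.
Ka = 10^(−3.80) = 1.58 × 10^-4
Kb = Kw/Ka = 1.0×10^-14 / 1.58 × 10^-4 = 6.33 × 10^-11
From the ICE table, Kb = [OH-]²/(0.62 − [OH-]) = 6.33 × 10^-11.
Assume [OH-] ≪ 0.62: [OH-] ≈ √(6.33 × 10^-11 × 0.62) = 6.26 × 10^-6 M
Check: 0.001% ionized — well under 5%, approximation valid.
pOH = 5.20, so pH = 14.00 − pOH = 8.80

pH = 8.80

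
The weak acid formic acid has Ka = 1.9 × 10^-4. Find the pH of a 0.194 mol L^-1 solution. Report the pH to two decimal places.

HCOOH ⇌ HCOO- + H+
Ka = [H+]²/(0.194 − [H+]) = 1.9 × 10^-4
Neglecting [H+] in the denominator: [H+] = √(1.9 × 10^-4 × 0.194) = 6.07 × 10^-3 M
pH = −log(6.07 × 10^-3) = 2.22

pH = 2.22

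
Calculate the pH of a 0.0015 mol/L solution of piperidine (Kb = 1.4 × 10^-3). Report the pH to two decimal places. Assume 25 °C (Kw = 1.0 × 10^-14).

pH = 10.96

C5H10NH + H2O ⇌ C5H10NH2+ + OH-
Kb = [OH-]²/(0.0015 − [OH-]) = 1.4 × 10^-3
The 5% rule fails; solving [OH-]² + Kb·[OH-] − Kb·C₀ = 0 exactly:
[OH-] = [−0.0014 + √(0.0014² + 8.4e-06)]/2 = 9.09 × 10^-4 M
pOH = 3.04, so pH = 14.00 − pOH = 10.96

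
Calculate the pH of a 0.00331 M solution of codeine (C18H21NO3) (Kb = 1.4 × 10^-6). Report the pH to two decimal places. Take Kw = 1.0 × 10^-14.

pH = 9.83

C18H21NO3 + H2O ⇌ C18H22NO3+ + OH-
Kb = [OH-]²/(0.00331 − [OH-]) = 1.4 × 10^-6
Neglecting [OH-] in the denominator: [OH-] = √(1.4 × 10^-6 × 0.00331) = 6.81 × 10^-5 M
([OH-]/C₀ = 2.1% < 5%, so the approximation holds.)
pOH = 4.17, so pH = 14.00 − pOH = 9.83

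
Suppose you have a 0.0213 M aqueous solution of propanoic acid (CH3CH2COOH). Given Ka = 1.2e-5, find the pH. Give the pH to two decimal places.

pH = 3.30

CH3CH2COOH ⇌ CH3CH2COO- + H+
Ka = [H+]²/(0.0213 − [H+]) = 1.2 × 10^-5
Neglecting [H+] in the denominator: [H+] = √(1.2 × 10^-5 × 0.0213) = 5.06 × 10^-4 M
Check: 2.4% ionized — well under 5%, approximation valid.
pH = −log[H+] = −log(5.06 × 10^-4) = 3.30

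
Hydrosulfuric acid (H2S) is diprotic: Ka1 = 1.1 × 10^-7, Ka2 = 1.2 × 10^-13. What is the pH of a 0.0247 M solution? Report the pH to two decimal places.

Ka1 ≫ Ka2, so treat the first dissociation as the only significant source of H+.
Ka1 = x²/(0.0247 − x) = 1.1 × 10^-7
x ≈ √(1.1 × 10^-7 × 0.0247) = 5.21 × 10^-5 M
pH = −log(5.21 × 10^-5) = 4.28

pH = 4.28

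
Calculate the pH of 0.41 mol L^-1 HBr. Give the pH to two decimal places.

HBr is a strong acid and dissociates completely, so [H+] = 0.41 M.
pH = -log(0.41) = 0.39

pH = 0.39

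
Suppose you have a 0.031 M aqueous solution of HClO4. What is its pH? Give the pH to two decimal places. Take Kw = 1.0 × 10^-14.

HClO4 is a strong acid and dissociates completely, so [H+] = 0.031 M.
pH = -log(0.031) = 1.51

pH = 1.51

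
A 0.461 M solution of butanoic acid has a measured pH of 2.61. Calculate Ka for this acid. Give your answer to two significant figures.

[H+] = 10^(-2.61) = 2.45 × 10^-3 M
At equilibrium [HA] = 0.461 − 2.45 × 10^-3 = 4.59 × 10^-1 M
Ka = [H+][A-]/[HA] = (2.45 × 10^-3)² / 4.59 × 10^-1 = 1.3 × 10^-5

Ka = 1.3 × 10^-5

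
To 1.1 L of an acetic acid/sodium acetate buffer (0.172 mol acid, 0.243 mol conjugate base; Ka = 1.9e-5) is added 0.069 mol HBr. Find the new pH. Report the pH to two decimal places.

pH = 4.58

Added H+ converts CH3COO- to CH3COOH: CH3COOH → 0.241 mol, CH3COO- → 0.174 mol.
pKa = −log(1.9 × 10^-5) = 4.721
pH = pKa + log(n_CH3COO-/n_CH3COOH) = 4.721 + log(0.174/0.241) = 4.721 + (-0.141)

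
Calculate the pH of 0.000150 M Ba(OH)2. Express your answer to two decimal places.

pH = 10.48

Ba(OH)2 is a strong base (each formula unit releases 2 OH-); [OH-] = 0.0003 M.
pOH = -log(0.0003) = 3.52
pH = 14.00 - 3.52 = 10.48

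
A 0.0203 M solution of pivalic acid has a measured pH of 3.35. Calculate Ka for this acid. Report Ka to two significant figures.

[H+] = 10^(-3.35) = 4.47 × 10^-4 M
At equilibrium [HA] = 0.0203 − 4.47 × 10^-4 = 1.99 × 10^-2 M
Ka = [H+][A-]/[HA] = (4.47 × 10^-4)² / 1.99 × 10^-2 = 1.0 × 10^-5

Ka = 1.0 × 10^-5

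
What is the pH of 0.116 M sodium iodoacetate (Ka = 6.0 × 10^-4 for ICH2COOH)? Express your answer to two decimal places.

ICH2COO- is the conjugate base of the weak acid ICH2COOH.
Kb = Kw/Ka = 1.0×10^-14 / 6.0 × 10^-4 = 1.67 × 10^-11
From the ICE table, Kb = x²/(0.116 − x) = 1.67 × 10^-11.
Assume x ≪ 0.116: x ≈ √(1.67 × 10^-11 × 0.116) = 1.39 × 10^-6 M
Check: 0.0012% ionized — well under 5%, approximation valid.
pOH = −log(1.39 × 10^-6) = 5.86; pH = 14.00 − 5.86 = 8.14

pH = 8.14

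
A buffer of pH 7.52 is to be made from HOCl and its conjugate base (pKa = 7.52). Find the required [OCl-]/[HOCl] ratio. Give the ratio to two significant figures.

pH = pKa + log(r) ⇒ log(r) = 7.52 − 7.52 = +0.00
r = [OCl-]/[HOCl] = 10^(+0.00) = 1

ratio = 1.0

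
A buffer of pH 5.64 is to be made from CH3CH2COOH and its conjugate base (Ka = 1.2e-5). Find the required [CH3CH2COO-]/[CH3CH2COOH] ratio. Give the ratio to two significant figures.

pKa = -log(1.2 × 10^-5) = 4.921
pH = pKa + log(r) ⇒ log(r) = 5.64 − 4.921 = +0.719
r = [CH3CH2COO-]/[CH3CH2COOH] = 10^(+0.719) = 5.24

ratio = 5.2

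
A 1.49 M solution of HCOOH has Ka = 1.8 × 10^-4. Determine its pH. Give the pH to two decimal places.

HCOOH ⇌ HCOO- + H+
From the ICE table, Ka = [H+]²/(1.49 − [H+]) = 1.8 × 10^-4.
Since Ka ≪ C₀, [H+] ≈ √(Ka·C₀) = 1.64 × 10^-2 M.
([H+]/C₀ = 1.1% < 5%, so the approximation holds.)
pH = −log[H+] = −log(1.64 × 10^-2) = 1.79

pH = 1.79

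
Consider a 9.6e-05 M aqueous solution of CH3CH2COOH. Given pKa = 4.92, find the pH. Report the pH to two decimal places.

CH3CH2COOH ⇌ CH3CH2COO- + H+
Ka = 10^(−4.92) = 1.20 × 10^-5
Ka = x²/(9.6e-05 − x) = 1.20 × 10^-5
x is not negligible relative to C₀; solve x² + 1.2e-05·x − 1.15e-09 = 0.
x = (−Ka + √(Ka² + 4·Ka·C₀))/2 = 2.85 × 10^-5 M
pH = −log(2.85 × 10^-5) = 4.55

pH = 4.55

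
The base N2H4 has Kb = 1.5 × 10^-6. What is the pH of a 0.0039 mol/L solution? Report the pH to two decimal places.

pH = 9.88

N2H4 + H2O ⇌ N2H5+ + OH-
From the ICE table, Kb = [OH-]²/(0.0039 − [OH-]) = 1.5 × 10^-6.
Assume [OH-] ≪ 0.0039: [OH-] ≈ √(1.5 × 10^-6 × 0.0039) = 7.65 × 10^-5 M
pOH = −log(7.65 × 10^-5) = 4.12; pH = 14.00 − 4.12 = 9.88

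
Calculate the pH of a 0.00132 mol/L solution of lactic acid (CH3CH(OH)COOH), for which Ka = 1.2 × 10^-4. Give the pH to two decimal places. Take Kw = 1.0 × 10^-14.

pH = 3.47

CH3CH(OH)COOH ⇌ CH3CH(OH)COO- + H+
From the ICE table, Ka = [H+]²/(0.00132 − [H+]) = 1.2 × 10^-4.
[H+] is not negligible relative to C₀; solve [H+]² + 0.00012·[H+] − 1.58e-07 = 0.
[H+] = [−0.00012 + √(0.00012² + 6.34e-07)]/2 = 3.42 × 10^-4 M
pH = −log(3.42 × 10^-4) = 3.47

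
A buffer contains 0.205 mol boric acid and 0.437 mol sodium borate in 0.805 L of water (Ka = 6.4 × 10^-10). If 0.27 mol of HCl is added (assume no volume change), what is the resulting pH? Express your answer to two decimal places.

After neutralization: n(B(OH)3) = 0.475 mol, n(B(OH)4-) = 0.167 mol.
pKa = −log(6.4 × 10^-10) = 9.194
pH = pKa + log(n_B(OH)4-/n_B(OH)3) = 9.194 + log(0.167/0.475) = 9.194 + (-0.454)

pH = 8.74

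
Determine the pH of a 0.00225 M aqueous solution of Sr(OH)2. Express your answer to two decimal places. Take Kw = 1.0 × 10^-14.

Sr(OH)2 is a strong base (each formula unit releases 2 OH-); [OH-] = 0.0045 M.
pOH = -log(0.0045) = 2.35
pH = 14.00 - 2.35 = 11.65

pH = 11.65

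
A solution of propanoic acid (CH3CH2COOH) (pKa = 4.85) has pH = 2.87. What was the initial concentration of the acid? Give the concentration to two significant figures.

[H+] = 10^(-2.87) = 1.35 × 10^-3 M = x
Ka = 10^(−4.85) = 1.41 × 10^-5
Ka = x²/(C₀ − x) ⇒ C₀ = x + x²/Ka
C₀ = 1.35 × 10^-3 + (1.35 × 10^-3)²/(1.41 × 10^-5) = 1.31 × 10^-1 M

C₀ = 1.3 × 10^-1 M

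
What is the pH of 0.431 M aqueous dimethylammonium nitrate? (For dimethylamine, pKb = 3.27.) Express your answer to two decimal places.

pH = 5.55

(CH3)2NH2+ is the conjugate acid of the weak base (CH3)2NH.
Kb = 10^(−3.27) = 5.37 × 10^-4
Ka = Kw/Kb = 1.0×10^-14 / 5.37 × 10^-4 = 1.86 × 10^-11
Ka = [H+]²/(0.431 − [H+]) = 1.86 × 10^-11
Assume [H+] ≪ 0.431: [H+] ≈ √(1.86 × 10^-11 × 0.431) = 2.83 × 10^-6 M
([H+]/C₀ = 0.00066% < 5%, so the approximation holds.)
pH = −log[H+] = −log(2.83 × 10^-6) = 5.55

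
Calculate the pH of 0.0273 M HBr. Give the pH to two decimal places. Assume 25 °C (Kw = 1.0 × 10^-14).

pH = 1.56

HBr is a strong acid and dissociates completely, so [H+] = 0.0273 M.
pH = -log(0.0273) = 1.56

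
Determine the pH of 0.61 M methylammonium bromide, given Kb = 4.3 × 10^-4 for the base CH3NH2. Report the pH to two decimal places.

pH = 5.42

CH3NH3+ is the conjugate acid of the weak base CH3NH2.
Ka = Kw/Kb = 1.0×10^-14 / 4.3 × 10^-4 = 2.33 × 10^-11
Ka = [H+]²/(0.61 − [H+]) = 2.33 × 10^-11
Assume [H+] ≪ 0.61: [H+] ≈ √(2.33 × 10^-11 × 0.61) = 3.77 × 10^-6 M
([H+]/C₀ = 0.00062% < 5%, so the approximation holds.)
pH = −log(3.77 × 10^-6) = 5.42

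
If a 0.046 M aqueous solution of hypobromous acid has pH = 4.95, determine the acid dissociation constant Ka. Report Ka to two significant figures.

[H+] = 10^(-4.95) = 1.12 × 10^-5 M
At equilibrium [HA] = 0.046 − 1.12 × 10^-5 = 4.60 × 10^-2 M
Ka = [H+][A-]/[HA] = (1.12 × 10^-5)² / 4.60 × 10^-2 = 2.7 × 10^-9

Ka = 2.7 × 10^-9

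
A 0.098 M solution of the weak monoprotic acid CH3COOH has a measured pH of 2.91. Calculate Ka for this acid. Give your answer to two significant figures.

Ka = 1.6 × 10^-5

[H+] = 10^(-2.91) = 1.23 × 10^-3 M
At equilibrium [HA] = 0.098 − 1.23 × 10^-3 = 9.68 × 10^-2 M
Ka = [H+][A-]/[HA] = (1.23 × 10^-3)² / 9.68 × 10^-2 = 1.6 × 10^-5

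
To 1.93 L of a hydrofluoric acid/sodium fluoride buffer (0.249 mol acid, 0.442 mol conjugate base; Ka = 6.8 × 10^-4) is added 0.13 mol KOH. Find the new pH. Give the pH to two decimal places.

OH- converts HF to F-: HF → 0.119 mol, F- → 0.572 mol.
pKa = −log(6.8 × 10^-4) = 3.167
pH = pKa + log(n_F-/n_HF) = 3.167 + log(0.572/0.119) = 3.167 + (+0.682)

pH = 3.85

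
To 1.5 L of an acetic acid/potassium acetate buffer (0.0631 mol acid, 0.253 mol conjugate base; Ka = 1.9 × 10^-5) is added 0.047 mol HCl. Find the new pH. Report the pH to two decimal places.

pH = 4.99

After neutralization: n(CH3COOH) = 0.11 mol, n(CH3COO-) = 0.206 mol.
pKa = −log(1.9 × 10^-5) = 4.721
pH = pKa + log([A⁻]/[HA]) = 4.721 + log(0.206/0.11) = 4.721 +0.272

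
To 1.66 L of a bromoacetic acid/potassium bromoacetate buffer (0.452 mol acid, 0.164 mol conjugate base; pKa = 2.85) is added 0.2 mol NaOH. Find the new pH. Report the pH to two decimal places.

pH = 3.01

OH- converts BrCH2COOH to BrCH2COO-: BrCH2COOH → 0.252 mol, BrCH2COO- → 0.364 mol.
pH = pKa + log(n_BrCH2COO-/n_BrCH2COOH) = 2.85 + log(0.364/0.252) = 2.85 + (+0.160)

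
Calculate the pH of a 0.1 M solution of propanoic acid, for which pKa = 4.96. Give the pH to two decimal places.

pH = 2.98

CH3CH2COOH ⇌ CH3CH2COO- + H+
Ka = 10^(−4.96) = 1.10 × 10^-5
Ka = x²/(0.1 − x) = 1.10 × 10^-5
Since Ka ≪ C₀, x ≈ √(Ka·C₀) = 1.05 × 10^-3 M.
pH = −log(1.05 × 10^-3) = 2.98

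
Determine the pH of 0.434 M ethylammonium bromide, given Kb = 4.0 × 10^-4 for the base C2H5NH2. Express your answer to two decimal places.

C2H5NH3+ is the conjugate acid of the weak base C2H5NH2.
Ka = Kw/Kb = 1.0×10^-14 / 4.0 × 10^-4 = 2.50 × 10^-11
From the ICE table, Ka = x²/(0.434 − x) = 2.50 × 10^-11.
Assume x ≪ 0.434: x ≈ √(2.50 × 10^-11 × 0.434) = 3.29 × 10^-6 M
(x/C₀ = 0.00076% < 5%, so the approximation holds.)
pH = −log[H+] = −log(3.29 × 10^-6) = 5.48

pH = 5.48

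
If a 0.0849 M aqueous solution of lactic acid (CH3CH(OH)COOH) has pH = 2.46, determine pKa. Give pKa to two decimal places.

[H+] = 10^(-2.46) = 3.47 × 10^-3 M
At equilibrium [HA] = 0.0849 − 3.47 × 10^-3 = 8.14 × 10^-2 M
Ka = [H+][A-]/[HA] = (3.47 × 10^-3)² / 8.14 × 10^-2 = 1.48 × 10^-4
pKa = -log(1.48 × 10^-4) = 3.83

pKa = 3.83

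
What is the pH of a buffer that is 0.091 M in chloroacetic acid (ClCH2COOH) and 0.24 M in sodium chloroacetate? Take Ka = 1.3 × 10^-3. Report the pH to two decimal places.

pH = 3.31

pKa = −log(1.3 × 10^-3) = 2.886
Using pH = pKa + log([base]/[acid]) with [base]/[acid] = 0.24/0.091:
pH = 2.886 + (+0.421) = 3.31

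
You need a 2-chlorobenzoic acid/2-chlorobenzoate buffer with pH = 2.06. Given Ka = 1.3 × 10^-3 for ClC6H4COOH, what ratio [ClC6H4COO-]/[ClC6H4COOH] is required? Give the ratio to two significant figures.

pKa = -log(1.3 × 10^-3) = 2.886
pH = pKa + log(r) ⇒ log(r) = 2.06 − 2.886 = -0.826
r = [ClC6H4COO-]/[ClC6H4COOH] = 10^(-0.826) = 0.149

ratio = 0.15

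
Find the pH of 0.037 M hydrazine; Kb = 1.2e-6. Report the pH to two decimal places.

N2H4 + H2O ⇌ N2H5+ + OH-
Let x = [OH-] at equilibrium. Kb = x²/(0.037 − x).
Neglecting x in the denominator: x = √(1.2 × 10^-6 × 0.037) = 2.11 × 10^-4 M
(x/C₀ = 0.57% < 5%, so the approximation holds.)
pOH = 3.68, so pH = 14.00 − pOH = 10.32

pH = 10.32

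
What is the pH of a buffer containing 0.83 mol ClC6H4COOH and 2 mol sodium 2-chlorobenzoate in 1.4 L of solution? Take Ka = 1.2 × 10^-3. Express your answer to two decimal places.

pH = 3.30

pKa = −log(1.2 × 10^-3) = 2.921
Using pH = pKa + log([base]/[acid]) with [base]/[acid] = 2/0.83:
pH = 2.921 + (+0.382) = 3.30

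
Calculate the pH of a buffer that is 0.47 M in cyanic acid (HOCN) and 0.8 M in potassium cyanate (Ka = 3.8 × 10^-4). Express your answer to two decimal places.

pH = 3.65

pKa = −log(3.8 × 10^-4) = 3.420
pH = pKa + log([A⁻]/[HA]) = 3.420 + log(0.8/0.47)
pH = 3.420 + (+0.231) = 3.65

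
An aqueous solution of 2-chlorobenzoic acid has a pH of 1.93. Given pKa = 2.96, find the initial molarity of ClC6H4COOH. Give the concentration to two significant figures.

[H+] = 10^(-1.93) = 1.17 × 10^-2 M = x
Ka = 10^(−2.96) = 1.10 × 10^-3
Ka = x²/(C₀ − x) ⇒ C₀ = x + x²/Ka
C₀ = 1.17 × 10^-2 + (1.17 × 10^-2)²/(1.10 × 10^-3) = 1.36 × 10^-1 M

C₀ = 1.4 × 10^-1 M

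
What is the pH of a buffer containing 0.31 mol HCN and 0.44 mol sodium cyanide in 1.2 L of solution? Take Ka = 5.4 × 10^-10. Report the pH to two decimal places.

pKa = −log(5.4 × 10^-10) = 9.268
pH = pKa + log([A⁻]/[HA]) = 9.268 + log(0.44/0.31)
pH = 9.268 + (+0.152) = 9.42

pH = 9.42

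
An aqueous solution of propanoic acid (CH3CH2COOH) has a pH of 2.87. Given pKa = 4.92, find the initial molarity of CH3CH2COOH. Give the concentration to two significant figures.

[H+] = 10^(-2.87) = 1.35 × 10^-3 M = x
Ka = 10^(−4.92) = 1.20 × 10^-5
Ka = x²/(C₀ − x) ⇒ C₀ = x + x²/Ka
C₀ = 1.35 × 10^-3 + (1.35 × 10^-3)²/(1.20 × 10^-5) = 1.53 × 10^-1 M

C₀ = 1.5 × 10^-1 M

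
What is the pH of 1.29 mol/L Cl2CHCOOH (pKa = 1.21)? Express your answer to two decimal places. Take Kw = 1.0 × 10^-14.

pH = 0.60

Cl2CHCOOH ⇌ Cl2CHCOO- + H+
Ka = 10^(−1.21) = 6.17 × 10^-2
Ka = x²/(1.29 − x) = 6.17 × 10^-2
The 5% rule fails; solving x² + Ka·x − Ka·C₀ = 0 exactly:
x = [−0.0617 + √(0.0617² + 0.318)]/2 = 2.53 × 10^-1 M
pH = −log[H+] = −log(2.53 × 10^-1) = 0.60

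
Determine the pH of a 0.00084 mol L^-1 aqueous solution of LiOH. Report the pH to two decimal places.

LiOH is a strong base; [OH-] = 0.00084 M.
pOH = -log(0.00084) = 3.08
pH = 14.00 - 3.08 = 10.92

pH = 10.92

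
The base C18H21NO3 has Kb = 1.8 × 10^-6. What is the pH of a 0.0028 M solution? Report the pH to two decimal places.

pH = 9.85

C18H21NO3 + H2O ⇌ C18H22NO3+ + OH-
Kb = [OH-]²/(0.0028 − [OH-]) = 1.8 × 10^-6
Assume [OH-] ≪ 0.0028: [OH-] ≈ √(1.8 × 10^-6 × 0.0028) = 7.10 × 10^-5 M
Check: 2.5% ionized — well under 5%, approximation valid.
pOH = 4.15, so pH = 14.00 − pOH = 9.85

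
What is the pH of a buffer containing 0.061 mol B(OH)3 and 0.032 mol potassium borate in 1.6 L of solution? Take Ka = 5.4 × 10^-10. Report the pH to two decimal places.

pH = 8.99

pKa = −log(5.4 × 10^-10) = 9.268
pH = pKa + log([A⁻]/[HA]) = 9.268 + log(0.032/0.061)
pH = 9.268 + (-0.280) = 8.99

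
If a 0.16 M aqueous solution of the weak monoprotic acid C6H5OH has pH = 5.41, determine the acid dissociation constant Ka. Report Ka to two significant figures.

[H+] = 10^(-5.41) = 3.89 × 10^-6 M
At equilibrium [HA] = 0.16 − 3.89 × 10^-6 = 1.60 × 10^-1 M
Ka = [H+][A-]/[HA] = (3.89 × 10^-6)² / 1.60 × 10^-1 = 9.5 × 10^-11

Ka = 9.5 × 10^-11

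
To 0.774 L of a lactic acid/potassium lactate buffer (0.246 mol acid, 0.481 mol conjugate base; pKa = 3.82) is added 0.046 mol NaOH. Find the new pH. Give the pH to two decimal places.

pH = 4.24

OH- converts CH3CH(OH)COOH to CH3CH(OH)COO-: CH3CH(OH)COOH → 0.2 mol, CH3CH(OH)COO- → 0.527 mol.
pH = pKa + log([A⁻]/[HA]) = 3.82 + log(0.527/0.2) = 3.82 +0.421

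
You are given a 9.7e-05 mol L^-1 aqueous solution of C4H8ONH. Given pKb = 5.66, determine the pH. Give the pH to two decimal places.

pH = 9.13

C4H8ONH + H2O ⇌ C4H8ONH2+ + OH-
Kb = 10^(−5.66) = 2.19 × 10^-6
Kb = [OH-]²/(9.7e-05 − [OH-]) = 2.19 × 10^-6
Here C₀/Kb ≈ 44.3, so the small-[OH-] approximation fails. Use the quadratic:
[OH-] = (−Kb + √(Kb² + 4·Kb·C₀))/2 = 1.35 × 10^-5 M
pOH = −log(1.35 × 10^-5) = 4.87; pH = 14.00 − 4.87 = 9.13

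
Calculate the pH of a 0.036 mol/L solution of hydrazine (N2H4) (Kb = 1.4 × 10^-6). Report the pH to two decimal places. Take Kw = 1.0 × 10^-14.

N2H4 + H2O ⇌ N2H5+ + OH-
Kb = x²/(0.036 − x) = 1.4 × 10^-6
Since Kb ≪ C₀, x ≈ √(Kb·C₀) = 2.24 × 10^-4 M.
pOH = −log(2.24 × 10^-4) = 3.65; pH = 14.00 − 3.65 = 10.35

pH = 10.35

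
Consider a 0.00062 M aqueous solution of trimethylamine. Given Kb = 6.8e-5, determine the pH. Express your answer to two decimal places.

(CH3)3N + H2O ⇌ (CH3)3NH+ + OH-
From the ICE table, Kb = [OH-]²/(0.00062 − [OH-]) = 6.8 × 10^-5.
Here C₀/Kb ≈ 9.12, so the small-[OH-] approximation fails. Use the quadratic:
[OH-] = [−6.8e-05 + √(6.8e-05² + 1.69e-07)]/2 = 1.74 × 10^-4 M
pOH = −log(1.74 × 10^-4) = 3.76; pH = 14.00 − 3.76 = 10.24

pH = 10.24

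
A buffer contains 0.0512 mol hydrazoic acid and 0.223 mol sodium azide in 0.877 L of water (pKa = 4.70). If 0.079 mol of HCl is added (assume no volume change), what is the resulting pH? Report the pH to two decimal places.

Added H+ converts N3- to HN3: HN3 → 0.13 mol, N3- → 0.144 mol.
pH = pKa + log([A⁻]/[HA]) = 4.70 + log(0.144/0.13) = 4.70 +0.044

pH = 4.74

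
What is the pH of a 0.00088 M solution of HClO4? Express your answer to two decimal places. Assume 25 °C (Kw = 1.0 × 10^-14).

HClO4 is a strong acid and dissociates completely, so [H+] = 0.00088 M.
pH = -log(0.00088) = 3.06

pH = 3.06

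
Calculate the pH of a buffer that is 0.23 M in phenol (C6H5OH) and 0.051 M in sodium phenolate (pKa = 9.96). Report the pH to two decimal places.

pH = 9.31

Using pH = pKa + log([base]/[acid]) with [base]/[acid] = 0.051/0.23:
pH = 9.96 + (-0.654) = 9.31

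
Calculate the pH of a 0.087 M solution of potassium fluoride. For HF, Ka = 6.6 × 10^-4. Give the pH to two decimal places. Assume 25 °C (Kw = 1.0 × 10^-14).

pH = 8.06

F- is the conjugate base of the weak acid HF.
Kb = Kw/Ka = 1.0×10^-14 / 6.6 × 10^-4 = 1.52 × 10^-11
From the ICE table, Kb = x²/(0.087 − x) = 1.52 × 10^-11.
Assume x ≪ 0.087: x ≈ √(1.52 × 10^-11 × 0.087) = 1.15 × 10^-6 M
Check: 0.0013% ionized — well under 5%, approximation valid.
pOH = −log(1.15 × 10^-6) = 5.94; pH = 14.00 − 5.94 = 8.06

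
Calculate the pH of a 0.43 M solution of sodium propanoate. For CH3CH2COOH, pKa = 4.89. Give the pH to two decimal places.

CH3CH2COO- is the conjugate base of the weak acid CH3CH2COOH.
Ka = 10^(−4.89) = 1.29 × 10^-5
Kb = Kw/Ka = 1.0×10^-14 / 1.29 × 10^-5 = 7.75 × 10^-10
Let x = [OH-] at equilibrium. Kb = x²/(0.43 − x).
Since Kb ≪ C₀, x ≈ √(Kb·C₀) = 1.83 × 10^-5 M.
pOH = −log(1.83 × 10^-5) = 4.74; pH = 14.00 − 4.74 = 9.26

pH = 9.26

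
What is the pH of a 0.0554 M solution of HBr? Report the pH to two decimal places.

HBr is a strong acid and dissociates completely, so [H+] = 0.0554 M.
pH = -log(0.0554) = 1.26

pH = 1.26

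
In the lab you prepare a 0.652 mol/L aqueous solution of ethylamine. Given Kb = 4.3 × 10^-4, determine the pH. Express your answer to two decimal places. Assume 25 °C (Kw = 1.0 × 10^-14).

C2H5NH2 + H2O ⇌ C2H5NH3+ + OH-
From the ICE table, Kb = [OH-]²/(0.652 − [OH-]) = 4.3 × 10^-4.
Since Kb ≪ C₀, [OH-] ≈ √(Kb·C₀) = 1.67 × 10^-2 M.
Check: 2.6% ionized — well under 5%, approximation valid.
pOH = −log(1.67 × 10^-2) = 1.78; pH = 14.00 − 1.78 = 12.22

pH = 12.22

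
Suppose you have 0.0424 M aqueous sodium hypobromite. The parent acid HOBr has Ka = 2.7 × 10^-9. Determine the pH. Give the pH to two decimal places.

pH = 10.60

OBr- is the conjugate base of the weak acid HOBr.
Kb = Kw/Ka = 1.0×10^-14 / 2.7 × 10^-9 = 3.70 × 10^-6
Let x = [OH-] at equilibrium. Kb = x²/(0.0424 − x).
Neglecting x in the denominator: x = √(3.70 × 10^-6 × 0.0424) = 3.96 × 10^-4 M
pOH = 3.40, so pH = 14.00 − pOH = 10.60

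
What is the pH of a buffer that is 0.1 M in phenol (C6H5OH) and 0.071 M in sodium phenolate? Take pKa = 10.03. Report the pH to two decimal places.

Using pH = pKa + log([base]/[acid]) with [base]/[acid] = 0.071/0.1:
pH = 10.03 + (-0.149) = 9.88

pH = 9.88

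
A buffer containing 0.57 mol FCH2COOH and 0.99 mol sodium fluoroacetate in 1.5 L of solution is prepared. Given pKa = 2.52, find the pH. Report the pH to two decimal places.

Using pH = pKa + log([base]/[acid]) with [base]/[acid] = 0.99/0.57:
pH = 2.52 + (+0.240) = 2.76

pH = 2.76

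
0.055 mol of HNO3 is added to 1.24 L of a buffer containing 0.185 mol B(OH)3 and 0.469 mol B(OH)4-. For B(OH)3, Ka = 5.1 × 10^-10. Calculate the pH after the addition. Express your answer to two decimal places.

pH = 9.53

After neutralization: n(B(OH)3) = 0.24 mol, n(B(OH)4-) = 0.414 mol.
pKa = −log(5.1 × 10^-10) = 9.292
pH = pKa + log([A⁻]/[HA]) = 9.292 + log(0.414/0.24) = 9.292 +0.237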